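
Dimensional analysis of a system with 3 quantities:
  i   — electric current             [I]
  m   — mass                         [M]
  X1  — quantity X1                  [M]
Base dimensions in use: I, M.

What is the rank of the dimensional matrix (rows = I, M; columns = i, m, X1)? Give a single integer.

Exponent matrix [I,M] × [i,m,X1]:
  I: [ 1  0  0]
  M: [ 0  1  1]
RREF → pivots at {i,m} ⇒ r = 2

2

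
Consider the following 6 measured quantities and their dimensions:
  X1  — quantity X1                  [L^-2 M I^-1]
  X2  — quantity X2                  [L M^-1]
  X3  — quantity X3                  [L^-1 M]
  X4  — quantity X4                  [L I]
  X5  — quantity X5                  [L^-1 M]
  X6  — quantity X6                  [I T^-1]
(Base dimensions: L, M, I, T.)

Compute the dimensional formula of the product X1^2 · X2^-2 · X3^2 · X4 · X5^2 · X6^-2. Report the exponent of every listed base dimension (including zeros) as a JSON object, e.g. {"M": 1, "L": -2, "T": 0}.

{"L": -9, "M": 8, "I": -3, "T": 2}

Write exponents as rows L,M,I,T / cols X1,X2,X3,X4,X5,X6:
  L: [-2  1 -1  1 -1  0]
  M: [ 1 -1  1  0  1  0]
  I: [-1  0  0  1  0  1]
  T: [ 0  0  0  0  0 -1]
  [L]: (2)·-2+(-2)·1+(2)·-1+(1)·1+(2)·-1+(-2)·0 = -9
  [M]: (2)·1+(-2)·-1+(2)·1+(1)·0+(2)·1+(-2)·0 = 8
  [I]: (2)·-1+(-2)·0+(2)·0+(1)·1+(2)·0+(-2)·1 = -3
  [T]: (2)·0+(-2)·0+(2)·0+(1)·0+(2)·0+(-2)·-1 = 2
⇒ L^-9 M^8 I^-3 T^2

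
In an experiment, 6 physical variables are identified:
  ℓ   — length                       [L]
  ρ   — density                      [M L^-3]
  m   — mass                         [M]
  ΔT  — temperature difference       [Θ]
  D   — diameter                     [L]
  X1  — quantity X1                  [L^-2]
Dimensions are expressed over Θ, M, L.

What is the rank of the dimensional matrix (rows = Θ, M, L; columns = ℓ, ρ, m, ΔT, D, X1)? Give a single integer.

3

Exponent matrix [Θ,M,L] × [ℓ,ρ,m,ΔT,D,X1]:
  Θ: [ 0  0  0  1  0  0]
  M: [ 0  1  1  0  0  0]
  L: [ 1 -3  0  0  1 -2]
Echelon form has 3 nonzero rows (pivots: ℓ,ρ,ΔT)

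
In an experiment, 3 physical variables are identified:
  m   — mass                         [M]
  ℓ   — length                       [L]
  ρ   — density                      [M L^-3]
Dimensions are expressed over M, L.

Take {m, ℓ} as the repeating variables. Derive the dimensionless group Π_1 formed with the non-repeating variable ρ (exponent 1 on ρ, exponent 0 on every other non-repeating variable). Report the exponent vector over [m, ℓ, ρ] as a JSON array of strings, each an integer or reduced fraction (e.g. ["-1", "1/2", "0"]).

["-1", "3", "1"]

Dimensional matrix (M×L by m×ℓ×ρ):
  M: [ 1  0  1]
  L: [ 0  1 -3]
RREF → pivots at {m,ℓ} ⇒ r = 2
Repeat: m,ℓ; free: ρ
RREF:
  r0: [   1    0    1]
  r1: [   0    1   -3]
Fix exponent of ρ at 1; solve each RREF row for its pivot's exponent:
  r0: exp(m) + (1)·1 = 0 ⇒ exp(m) = -1
  r1: exp(ℓ) + (-3)·1 = 0 ⇒ exp(ℓ) = 3
Π_1 = m^-1 · ℓ^3 · ρ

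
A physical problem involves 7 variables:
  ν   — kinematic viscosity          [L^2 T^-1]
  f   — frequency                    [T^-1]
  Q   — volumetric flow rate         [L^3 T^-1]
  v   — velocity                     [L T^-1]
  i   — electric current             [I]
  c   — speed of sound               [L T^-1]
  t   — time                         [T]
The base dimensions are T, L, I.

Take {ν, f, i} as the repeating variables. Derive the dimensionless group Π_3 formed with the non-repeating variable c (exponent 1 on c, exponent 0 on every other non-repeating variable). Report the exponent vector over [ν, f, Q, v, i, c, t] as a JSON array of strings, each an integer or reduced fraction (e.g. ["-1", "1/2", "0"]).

["-1/2", "-1/2", "0", "0", "0", "1", "0"]

Dimensional matrix (T×L×I by ν×f×Q×v×i×c×t):
  T: [-1 -1 -1 -1  0 -1  1]
  L: [ 2  0  3  1  0  1  0]
  I: [ 0  0  0  0  1  0  0]
RREF → pivots at {ν,f,i} ⇒ r = 3
Pivot set = {ν,f,i}, free = {Q,v,c,t}
RREF:
  r0: [   1    0  3/2  1/2    0  1/2    0]
  r1: [   0    1 -1/2  1/2    0  1/2   -1]
  r2: [   0    0    0    0    1    0    0]
Fix exponent of c at 1, Q at 0, v at 0, t at 0; solve each RREF row for its pivot's exponent:
  r0: exp(ν) + (1/2)·1 = 0 ⇒ exp(ν) = -1/2
  r1: exp(f) + (1/2)·1 = 0 ⇒ exp(f) = -1/2
  r2: exp(i) + (0)·1 = 0 ⇒ exp(i) = 0
Π_3 = ν^(-1/2) · f^(-1/2) · c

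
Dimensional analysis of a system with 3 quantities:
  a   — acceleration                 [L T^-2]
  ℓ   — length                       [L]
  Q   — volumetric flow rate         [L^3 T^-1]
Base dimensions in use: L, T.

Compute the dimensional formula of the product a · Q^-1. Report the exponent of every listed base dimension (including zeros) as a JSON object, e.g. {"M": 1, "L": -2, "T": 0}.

{"L": -2, "T": -1}

Exponent matrix [L,T] × [a,ℓ,Q]:
  L: [ 1  1  3]
  T: [-2  0 -1]
  [L]: (1)·1+(-1)·3 = -2
  [T]: (1)·-2+(-1)·-1 = -1
⇒ L^-2 T^-1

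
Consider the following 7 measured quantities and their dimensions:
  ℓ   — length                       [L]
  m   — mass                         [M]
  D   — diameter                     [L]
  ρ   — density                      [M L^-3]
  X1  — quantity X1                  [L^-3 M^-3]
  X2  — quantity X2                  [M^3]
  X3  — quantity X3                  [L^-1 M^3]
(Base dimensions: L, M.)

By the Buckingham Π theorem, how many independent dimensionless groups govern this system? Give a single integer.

5

Dimensional matrix (L×M by ℓ×m×D×ρ×X1×X2×X3):
  L: [ 1  0  1 -3 -3  0 -1]
  M: [ 0  1  0  1 -3  3  3]
RREF → pivots at {ℓ,m} ⇒ r = 2
7 vars − rank 2 = 5 Π groups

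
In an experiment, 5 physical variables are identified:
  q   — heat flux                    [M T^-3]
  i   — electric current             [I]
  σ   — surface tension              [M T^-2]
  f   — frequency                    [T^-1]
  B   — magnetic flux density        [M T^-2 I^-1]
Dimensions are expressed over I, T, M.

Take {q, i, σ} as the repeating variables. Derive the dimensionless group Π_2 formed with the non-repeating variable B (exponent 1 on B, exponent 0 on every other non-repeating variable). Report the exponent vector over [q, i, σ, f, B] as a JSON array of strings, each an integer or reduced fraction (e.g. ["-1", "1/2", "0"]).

Dimensional matrix (I×T×M by q×i×σ×f×B):
  I: [ 0  1  0  0 -1]
  T: [-3  0 -2 -1 -2]
  M: [ 1  0  1  0  1]
Row reduction gives pivot columns q,i,σ; rank = 3
Pivot set = {q,i,σ}, free = {f,B}
RREF:
  r0: [   1    0    0    1    0]
  r1: [   0    1    0    0   -1]
  r2: [   0    0    1   -1    1]
Fix exponent of B at 1, f at 0; solve each RREF row for its pivot's exponent:
  r0: exp(q) + (0)·1 = 0 ⇒ exp(q) = 0
  r1: exp(i) + (-1)·1 = 0 ⇒ exp(i) = 1
  r2: exp(σ) + (1)·1 = 0 ⇒ exp(σ) = -1
Π_2 = i · σ^-1 · B

["0", "1", "-1", "0", "1"]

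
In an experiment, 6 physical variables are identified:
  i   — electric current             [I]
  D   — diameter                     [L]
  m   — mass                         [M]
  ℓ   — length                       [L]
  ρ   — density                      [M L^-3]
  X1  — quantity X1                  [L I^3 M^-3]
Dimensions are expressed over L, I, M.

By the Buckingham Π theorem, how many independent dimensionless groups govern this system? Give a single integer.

Exponent matrix [L,I,M] × [i,D,m,ℓ,ρ,X1]:
  L: [ 0  1  0  1 -3  1]
  I: [ 1  0  0  0  0  3]
  M: [ 0  0  1  0  1 -3]
Row reduction gives pivot columns i,D,m; rank = 3
6 vars − rank 3 = 3 Π groups

3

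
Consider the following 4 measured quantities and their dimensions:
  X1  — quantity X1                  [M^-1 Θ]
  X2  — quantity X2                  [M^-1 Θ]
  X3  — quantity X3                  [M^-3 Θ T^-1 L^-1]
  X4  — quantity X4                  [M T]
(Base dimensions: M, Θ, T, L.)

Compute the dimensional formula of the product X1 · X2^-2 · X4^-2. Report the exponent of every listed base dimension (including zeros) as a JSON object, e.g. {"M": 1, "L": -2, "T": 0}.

Write exponents as rows M,Θ,T,L / cols X1,X2,X3,X4:
  M: [-1 -1 -3  1]
  Θ: [ 1  1  1  0]
  T: [ 0  0 -1  1]
  L: [ 0  0 -1  0]
  [M]: (1)·-1+(-2)·-1+(-2)·1 = -1
  [Θ]: (1)·1+(-2)·1+(-2)·0 = -1
  [T]: (1)·0+(-2)·0+(-2)·1 = -2
  [L]: (1)·0+(-2)·0+(-2)·0 = 0
⇒ M^-1 Θ^-1 T^-2

{"M": -1, "Θ": -1, "T": -2, "L": 0}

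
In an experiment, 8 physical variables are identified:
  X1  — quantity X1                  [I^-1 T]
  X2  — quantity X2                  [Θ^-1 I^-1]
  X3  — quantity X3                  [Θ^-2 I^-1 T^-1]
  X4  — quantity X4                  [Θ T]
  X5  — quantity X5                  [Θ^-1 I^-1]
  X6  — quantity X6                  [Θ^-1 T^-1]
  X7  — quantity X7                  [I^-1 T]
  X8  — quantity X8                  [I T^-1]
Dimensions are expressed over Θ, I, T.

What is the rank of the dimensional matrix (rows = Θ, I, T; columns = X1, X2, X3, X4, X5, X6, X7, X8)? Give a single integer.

2

Write exponents as rows Θ,I,T / cols X1,X2,X3,X4,X5,X6,X7,X8:
  Θ: [ 0 -1 -2  1 -1 -1  0  0]
  I: [-1 -1 -1  0 -1  0 -1  1]
  T: [ 1  0 -1  1  0 -1  1 -1]
Row reduction gives pivot columns X1,X2; rank = 2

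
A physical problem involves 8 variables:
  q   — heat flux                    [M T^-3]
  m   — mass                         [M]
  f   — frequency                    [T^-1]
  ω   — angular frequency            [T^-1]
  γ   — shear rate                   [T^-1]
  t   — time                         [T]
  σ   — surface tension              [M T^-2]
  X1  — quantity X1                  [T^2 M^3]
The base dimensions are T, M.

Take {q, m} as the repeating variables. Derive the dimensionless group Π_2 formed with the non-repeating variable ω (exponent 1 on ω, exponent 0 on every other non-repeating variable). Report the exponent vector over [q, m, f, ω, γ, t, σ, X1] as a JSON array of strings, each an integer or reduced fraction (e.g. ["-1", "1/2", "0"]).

Dimensional matrix (T×M by q×m×f×ω×γ×t×σ×X1):
  T: [-3  0 -1 -1 -1  1 -2  2]
  M: [ 1  1  0  0  0  0  1  3]
Echelon form has 2 nonzero rows (pivots: q,m)
Repeat: q,m; free: f,ω,γ,t,σ,X1
RREF:
  r0: [   1    0  1/3  1/3  1/3 -1/3  2/3 -2/3]
  r1: [   0    1 -1/3 -1/3 -1/3  1/3  1/3 11/3]
Fix exponent of ω at 1, f at 0, γ at 0, t at 0, σ at 0, X1 at 0; solve each RREF row for its pivot's exponent:
  r0: exp(q) + (1/3)·1 = 0 ⇒ exp(q) = -1/3
  r1: exp(m) + (-1/3)·1 = 0 ⇒ exp(m) = 1/3
Π_2 = q^(-1/3) · m^(1/3) · ω

["-1/3", "1/3", "0", "1", "0", "0", "0", "0"]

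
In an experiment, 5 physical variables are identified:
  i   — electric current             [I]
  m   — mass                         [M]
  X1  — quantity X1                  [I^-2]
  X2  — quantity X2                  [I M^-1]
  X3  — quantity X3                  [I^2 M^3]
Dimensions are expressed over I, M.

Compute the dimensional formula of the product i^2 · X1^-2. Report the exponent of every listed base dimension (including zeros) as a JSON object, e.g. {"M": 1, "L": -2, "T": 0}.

{"I": 6, "M": 0}

Exponent matrix [I,M] × [i,m,X1,X2,X3]:
  I: [ 1  0 -2  1  2]
  M: [ 0  1  0 -1  3]
  [I]: (2)·1+(-2)·-2 = 6
  [M]: (2)·0+(-2)·0 = 0
⇒ I^6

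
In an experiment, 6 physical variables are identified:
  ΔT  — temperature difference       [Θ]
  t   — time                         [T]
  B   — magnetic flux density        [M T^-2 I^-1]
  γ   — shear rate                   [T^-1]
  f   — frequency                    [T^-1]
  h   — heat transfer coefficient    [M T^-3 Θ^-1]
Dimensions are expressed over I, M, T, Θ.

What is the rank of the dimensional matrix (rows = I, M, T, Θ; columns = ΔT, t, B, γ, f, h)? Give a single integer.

Write exponents as rows I,M,T,Θ / cols ΔT,t,B,γ,f,h:
  I: [ 0  0 -1  0  0  0]
  M: [ 0  0  1  0  0  1]
  T: [ 0  1 -2 -1 -1 -3]
  Θ: [ 1  0  0  0  0 -1]
Row reduction gives pivot columns ΔT,t,B,h; rank = 4

4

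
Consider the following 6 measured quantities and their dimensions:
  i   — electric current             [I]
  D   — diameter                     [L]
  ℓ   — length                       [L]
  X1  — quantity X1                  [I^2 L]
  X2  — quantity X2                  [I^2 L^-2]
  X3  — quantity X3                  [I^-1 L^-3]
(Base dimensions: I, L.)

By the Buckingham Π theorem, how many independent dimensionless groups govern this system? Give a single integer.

Dimensional matrix (I×L by i×D×ℓ×X1×X2×X3):
  I: [ 1  0  0  2  2 -1]
  L: [ 0  1  1  1 -2 -3]
RREF → pivots at {i,D} ⇒ r = 2
Π count = n − r = 6 − 2 = 4

4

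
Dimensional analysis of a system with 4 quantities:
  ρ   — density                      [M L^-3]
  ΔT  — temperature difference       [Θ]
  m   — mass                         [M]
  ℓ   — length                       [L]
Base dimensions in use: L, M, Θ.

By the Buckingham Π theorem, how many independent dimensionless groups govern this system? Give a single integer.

Write exponents as rows L,M,Θ / cols ρ,ΔT,m,ℓ:
  L: [-3  0  0  1]
  M: [ 1  0  1  0]
  Θ: [ 0  1  0  0]
RREF → pivots at {ρ,ΔT,m} ⇒ r = 3
n=4, r=3 ⇒ 1 dimensionless group

1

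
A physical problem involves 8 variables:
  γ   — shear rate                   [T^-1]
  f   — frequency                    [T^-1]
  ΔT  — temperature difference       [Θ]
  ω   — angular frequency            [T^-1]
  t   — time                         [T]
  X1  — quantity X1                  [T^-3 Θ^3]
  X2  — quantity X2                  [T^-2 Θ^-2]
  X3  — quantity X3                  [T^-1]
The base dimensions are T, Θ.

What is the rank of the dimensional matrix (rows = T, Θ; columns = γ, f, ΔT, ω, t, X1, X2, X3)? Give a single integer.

2

Exponent matrix [T,Θ] × [γ,f,ΔT,ω,t,X1,X2,X3]:
  T: [-1 -1  0 -1  1 -3 -2 -1]
  Θ: [ 0  0  1  0  0  3 -2  0]
RREF → pivots at {γ,ΔT} ⇒ r = 2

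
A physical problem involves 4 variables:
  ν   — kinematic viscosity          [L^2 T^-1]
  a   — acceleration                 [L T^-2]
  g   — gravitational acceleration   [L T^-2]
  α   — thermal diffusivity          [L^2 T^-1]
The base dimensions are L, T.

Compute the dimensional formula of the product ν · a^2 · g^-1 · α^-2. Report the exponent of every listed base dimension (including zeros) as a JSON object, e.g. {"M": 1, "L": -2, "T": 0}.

{"L": -1, "T": -1}

Exponent matrix [L,T] × [ν,a,g,α]:
  L: [ 2  1  1  2]
  T: [-1 -2 -2 -1]
  [L]: (1)·2+(2)·1+(-1)·1+(-2)·2 = -1
  [T]: (1)·-1+(2)·-2+(-1)·-2+(-2)·-1 = -1
⇒ L^-1 T^-1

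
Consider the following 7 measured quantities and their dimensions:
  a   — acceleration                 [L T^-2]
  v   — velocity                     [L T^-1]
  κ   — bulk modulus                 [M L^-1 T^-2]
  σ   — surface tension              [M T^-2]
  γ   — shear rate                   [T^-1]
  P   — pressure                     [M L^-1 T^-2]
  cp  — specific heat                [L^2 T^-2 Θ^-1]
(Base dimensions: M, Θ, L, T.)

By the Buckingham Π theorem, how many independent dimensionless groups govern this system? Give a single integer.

3

Dimensional matrix (M×Θ×L×T by a×v×κ×σ×γ×P×cp):
  M: [ 0  0  1  1  0  1  0]
  Θ: [ 0  0  0  0  0  0 -1]
  L: [ 1  1 -1  0  0 -1  2]
  T: [-2 -1 -2 -2 -1 -2 -2]
Row reduction gives pivot columns a,v,κ,cp; rank = 4
7 vars − rank 4 = 3 Π groups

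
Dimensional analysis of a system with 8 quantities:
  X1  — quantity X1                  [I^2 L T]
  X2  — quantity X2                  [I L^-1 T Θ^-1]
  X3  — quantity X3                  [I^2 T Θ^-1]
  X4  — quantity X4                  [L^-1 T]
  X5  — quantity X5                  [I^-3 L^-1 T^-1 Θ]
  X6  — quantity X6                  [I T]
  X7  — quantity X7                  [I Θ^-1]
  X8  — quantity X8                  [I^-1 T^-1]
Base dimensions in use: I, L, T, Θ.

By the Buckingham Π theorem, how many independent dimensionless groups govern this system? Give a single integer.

5

Exponent matrix [I,L,T,Θ] × [X1,X2,X3,X4,X5,X6,X7,X8]:
  I: [ 2  1  2  0 -3  1  1 -1]
  L: [ 1 -1  0 -1 -1  0  0  0]
  T: [ 1  1  1  1 -1  1  0 -1]
  Θ: [ 0 -1 -1  0  1  0 -1  0]
Row reduction gives pivot columns X1,X2,X3; rank = 3
8 vars − rank 3 = 5 Π groups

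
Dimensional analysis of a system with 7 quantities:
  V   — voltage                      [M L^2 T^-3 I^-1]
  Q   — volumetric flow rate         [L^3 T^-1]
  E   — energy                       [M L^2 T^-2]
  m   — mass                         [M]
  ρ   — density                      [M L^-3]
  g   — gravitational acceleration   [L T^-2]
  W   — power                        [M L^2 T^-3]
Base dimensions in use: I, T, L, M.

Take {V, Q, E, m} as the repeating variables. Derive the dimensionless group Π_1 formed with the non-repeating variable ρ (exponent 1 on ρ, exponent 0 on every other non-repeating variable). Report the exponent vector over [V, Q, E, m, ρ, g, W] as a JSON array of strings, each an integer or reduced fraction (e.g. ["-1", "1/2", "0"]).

["0", "3/2", "-3/4", "-1/4", "1", "0", "0"]

Exponent matrix [I,T,L,M] × [V,Q,E,m,ρ,g,W]:
  I: [-1  0  0  0  0  0  0]
  T: [-3 -1 -2  0  0 -2 -3]
  L: [ 2  3  2  0 -3  1  2]
  M: [ 1  0  1  1  1  0  1]
Row reduction gives pivot columns V,Q,E,m; rank = 4
Pivot set = {V,Q,E,m}, free = {ρ,g,W}
RREF:
  r0: [   1    0    0    0    0    0    0]
  r1: [   0    1    0    0 -3/2 -1/2 -1/2]
  r2: [   0    0    1    0  3/4  5/4  7/4]
  r3: [   0    0    0    1  1/4 -5/4 -3/4]
Fix exponent of ρ at 1, g at 0, W at 0; solve each RREF row for its pivot's exponent:
  r0: exp(V) + (0)·1 = 0 ⇒ exp(V) = 0
  r1: exp(Q) + (-3/2)·1 = 0 ⇒ exp(Q) = 3/2
  r2: exp(E) + (3/4)·1 = 0 ⇒ exp(E) = -3/4
  r3: exp(m) + (1/4)·1 = 0 ⇒ exp(m) = -1/4
Π_1 = Q^(3/2) · E^(-3/4) · m^(-1/4) · ρ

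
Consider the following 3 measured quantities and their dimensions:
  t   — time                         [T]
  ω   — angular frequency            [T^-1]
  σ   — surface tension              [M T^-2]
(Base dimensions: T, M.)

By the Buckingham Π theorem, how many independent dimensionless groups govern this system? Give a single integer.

1

Write exponents as rows T,M / cols t,ω,σ:
  T: [ 1 -1 -2]
  M: [ 0  0  1]
Row reduction gives pivot columns t,σ; rank = 2
Π count = n − r = 3 − 2 = 1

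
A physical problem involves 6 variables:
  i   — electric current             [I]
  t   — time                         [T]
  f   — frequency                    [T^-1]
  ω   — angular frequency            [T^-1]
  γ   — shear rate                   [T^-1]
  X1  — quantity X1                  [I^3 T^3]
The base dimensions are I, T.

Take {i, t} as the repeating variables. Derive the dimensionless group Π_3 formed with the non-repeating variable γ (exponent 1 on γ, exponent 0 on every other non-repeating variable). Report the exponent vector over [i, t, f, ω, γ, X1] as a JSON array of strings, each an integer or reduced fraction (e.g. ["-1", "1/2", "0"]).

Write exponents as rows I,T / cols i,t,f,ω,γ,X1:
  I: [ 1  0  0  0  0  3]
  T: [ 0  1 -1 -1 -1  3]
RREF → pivots at {i,t} ⇒ r = 2
Repeat: i,t; free: f,ω,γ,X1
RREF:
  r0: [   1    0    0    0    0    3]
  r1: [   0    1   -1   -1   -1    3]
Fix exponent of γ at 1, f at 0, ω at 0, X1 at 0; solve each RREF row for its pivot's exponent:
  r0: exp(i) + (0)·1 = 0 ⇒ exp(i) = 0
  r1: exp(t) + (-1)·1 = 0 ⇒ exp(t) = 1
Π_3 = t · γ

["0", "1", "0", "0", "1", "0"]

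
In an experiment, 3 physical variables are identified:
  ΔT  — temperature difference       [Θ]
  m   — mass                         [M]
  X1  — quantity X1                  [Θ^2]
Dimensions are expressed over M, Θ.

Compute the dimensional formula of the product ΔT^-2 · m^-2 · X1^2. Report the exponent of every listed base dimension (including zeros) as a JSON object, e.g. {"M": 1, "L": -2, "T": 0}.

{"M": -2, "Θ": 2}

Exponent matrix [M,Θ] × [ΔT,m,X1]:
  M: [ 0  1  0]
  Θ: [ 1  0  2]
  [M]: (-2)·0+(-2)·1+(2)·0 = -2
  [Θ]: (-2)·1+(-2)·0+(2)·2 = 2
⇒ M^-2 Θ^2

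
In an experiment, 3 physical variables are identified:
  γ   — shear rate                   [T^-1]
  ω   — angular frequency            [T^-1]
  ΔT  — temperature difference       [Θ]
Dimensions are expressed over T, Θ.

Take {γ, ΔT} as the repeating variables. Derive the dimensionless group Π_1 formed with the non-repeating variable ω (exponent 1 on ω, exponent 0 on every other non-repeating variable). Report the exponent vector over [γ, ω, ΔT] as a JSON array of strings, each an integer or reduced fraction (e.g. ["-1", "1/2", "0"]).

Dimensional matrix (T×Θ by γ×ω×ΔT):
  T: [-1 -1  0]
  Θ: [ 0  0  1]
Echelon form has 2 nonzero rows (pivots: γ,ΔT)
Pivot set = {γ,ΔT}, free = {ω}
RREF:
  r0: [   1    1    0]
  r1: [   0    0    1]
Fix exponent of ω at 1; solve each RREF row for its pivot's exponent:
  r0: exp(γ) + (1)·1 = 0 ⇒ exp(γ) = -1
  r1: exp(ΔT) + (0)·1 = 0 ⇒ exp(ΔT) = 0
Π_1 = γ^-1 · ω

["-1", "1", "0"]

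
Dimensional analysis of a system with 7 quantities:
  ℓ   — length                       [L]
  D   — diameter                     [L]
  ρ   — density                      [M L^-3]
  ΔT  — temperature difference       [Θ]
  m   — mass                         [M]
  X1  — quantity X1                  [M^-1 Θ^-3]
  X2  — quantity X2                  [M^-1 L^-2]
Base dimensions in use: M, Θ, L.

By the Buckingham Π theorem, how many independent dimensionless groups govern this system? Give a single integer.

4

Exponent matrix [M,Θ,L] × [ℓ,D,ρ,ΔT,m,X1,X2]:
  M: [ 0  0  1  0  1 -1 -1]
  Θ: [ 0  0  0  1  0 -3  0]
  L: [ 1  1 -3  0  0  0 -2]
Echelon form has 3 nonzero rows (pivots: ℓ,ρ,ΔT)
7 vars − rank 3 = 4 Π groups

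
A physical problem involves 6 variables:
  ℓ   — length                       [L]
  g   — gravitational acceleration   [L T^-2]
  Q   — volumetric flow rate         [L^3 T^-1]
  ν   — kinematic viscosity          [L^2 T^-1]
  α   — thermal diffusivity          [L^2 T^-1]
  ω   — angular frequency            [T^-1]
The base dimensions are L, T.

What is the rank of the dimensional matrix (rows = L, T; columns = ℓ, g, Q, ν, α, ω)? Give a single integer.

Write exponents as rows L,T / cols ℓ,g,Q,ν,α,ω:
  L: [ 1  1  3  2  2  0]
  T: [ 0 -2 -1 -1 -1 -1]
Echelon form has 2 nonzero rows (pivots: ℓ,g)

2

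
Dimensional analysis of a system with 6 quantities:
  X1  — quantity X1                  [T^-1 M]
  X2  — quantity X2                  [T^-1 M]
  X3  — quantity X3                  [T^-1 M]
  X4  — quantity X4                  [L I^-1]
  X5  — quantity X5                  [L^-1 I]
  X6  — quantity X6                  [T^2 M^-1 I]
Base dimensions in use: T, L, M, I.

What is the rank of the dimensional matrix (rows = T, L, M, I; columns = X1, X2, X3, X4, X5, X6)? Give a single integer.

Write exponents as rows T,L,M,I / cols X1,X2,X3,X4,X5,X6:
  T: [-1 -1 -1  0  0  2]
  L: [ 0  0  0  1 -1  0]
  M: [ 1  1  1  0  0 -1]
  I: [ 0  0  0 -1  1  1]
Echelon form has 3 nonzero rows (pivots: X1,X4,X6)

3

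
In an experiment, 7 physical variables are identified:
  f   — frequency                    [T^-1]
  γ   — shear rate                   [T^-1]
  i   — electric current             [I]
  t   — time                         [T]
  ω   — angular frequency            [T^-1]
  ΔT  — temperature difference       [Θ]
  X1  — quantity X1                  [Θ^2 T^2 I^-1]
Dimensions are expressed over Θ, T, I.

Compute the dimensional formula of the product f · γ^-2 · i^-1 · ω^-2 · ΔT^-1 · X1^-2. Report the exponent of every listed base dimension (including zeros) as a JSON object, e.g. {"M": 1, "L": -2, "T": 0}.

{"Θ": -5, "T": -1, "I": 1}

Write exponents as rows Θ,T,I / cols f,γ,i,t,ω,ΔT,X1:
  Θ: [ 0  0  0  0  0  1  2]
  T: [-1 -1  0  1 -1  0  2]
  I: [ 0  0  1  0  0  0 -1]
  [Θ]: (1)·0+(-2)·0+(-1)·0+(-2)·0+(-1)·1+(-2)·2 = -5
  [T]: (1)·-1+(-2)·-1+(-1)·0+(-2)·-1+(-1)·0+(-2)·2 = -1
  [I]: (1)·0+(-2)·0+(-1)·1+(-2)·0+(-1)·0+(-2)·-1 = 1
⇒ Θ^-5 T^-1 I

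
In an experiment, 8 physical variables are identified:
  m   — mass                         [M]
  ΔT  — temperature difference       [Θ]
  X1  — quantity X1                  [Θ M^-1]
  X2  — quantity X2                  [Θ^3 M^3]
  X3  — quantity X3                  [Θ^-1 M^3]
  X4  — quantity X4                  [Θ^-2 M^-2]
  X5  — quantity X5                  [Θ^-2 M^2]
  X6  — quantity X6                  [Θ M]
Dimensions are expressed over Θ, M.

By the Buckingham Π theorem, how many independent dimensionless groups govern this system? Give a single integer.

6

Dimensional matrix (Θ×M by m×ΔT×X1×X2×X3×X4×X5×X6):
  Θ: [ 0  1  1  3 -1 -2 -2  1]
  M: [ 1  0 -1  3  3 -2  2  1]
RREF → pivots at {m,ΔT} ⇒ r = 2
8 vars − rank 2 = 6 Π groups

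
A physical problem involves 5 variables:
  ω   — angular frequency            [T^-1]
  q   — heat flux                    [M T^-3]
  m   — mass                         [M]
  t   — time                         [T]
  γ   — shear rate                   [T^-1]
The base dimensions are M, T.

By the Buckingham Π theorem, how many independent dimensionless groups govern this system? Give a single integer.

Exponent matrix [M,T] × [ω,q,m,t,γ]:
  M: [ 0  1  1  0  0]
  T: [-1 -3  0  1 -1]
Echelon form has 2 nonzero rows (pivots: ω,q)
Π count = n − r = 5 − 2 = 3

3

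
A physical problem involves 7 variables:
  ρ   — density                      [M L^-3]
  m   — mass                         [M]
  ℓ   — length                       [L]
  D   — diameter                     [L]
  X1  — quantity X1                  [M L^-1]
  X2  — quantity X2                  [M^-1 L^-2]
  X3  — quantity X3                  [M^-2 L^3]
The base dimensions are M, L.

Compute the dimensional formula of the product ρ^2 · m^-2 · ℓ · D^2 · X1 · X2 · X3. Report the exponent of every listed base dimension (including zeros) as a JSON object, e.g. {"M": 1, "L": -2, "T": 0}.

Dimensional matrix (M×L by ρ×m×ℓ×D×X1×X2×X3):
  M: [ 1  1  0  0  1 -1 -2]
  L: [-3  0  1  1 -1 -2  3]
  [M]: (2)·1+(-2)·1+(1)·0+(2)·0+(1)·1+(1)·-1+(1)·-2 = -2
  [L]: (2)·-3+(-2)·0+(1)·1+(2)·1+(1)·-1+(1)·-2+(1)·3 = -3
⇒ M^-2 L^-3

{"M": -2, "L": -3}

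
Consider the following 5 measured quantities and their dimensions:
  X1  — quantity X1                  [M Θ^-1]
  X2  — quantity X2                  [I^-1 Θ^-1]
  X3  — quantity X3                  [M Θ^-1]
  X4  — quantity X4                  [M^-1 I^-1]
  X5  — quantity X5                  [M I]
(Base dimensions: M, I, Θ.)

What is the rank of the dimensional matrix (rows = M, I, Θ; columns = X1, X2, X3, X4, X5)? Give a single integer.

2

Exponent matrix [M,I,Θ] × [X1,X2,X3,X4,X5]:
  M: [ 1  0  1 -1  1]
  I: [ 0 -1  0 -1  1]
  Θ: [-1 -1 -1  0  0]
RREF → pivots at {X1,X2} ⇒ r = 2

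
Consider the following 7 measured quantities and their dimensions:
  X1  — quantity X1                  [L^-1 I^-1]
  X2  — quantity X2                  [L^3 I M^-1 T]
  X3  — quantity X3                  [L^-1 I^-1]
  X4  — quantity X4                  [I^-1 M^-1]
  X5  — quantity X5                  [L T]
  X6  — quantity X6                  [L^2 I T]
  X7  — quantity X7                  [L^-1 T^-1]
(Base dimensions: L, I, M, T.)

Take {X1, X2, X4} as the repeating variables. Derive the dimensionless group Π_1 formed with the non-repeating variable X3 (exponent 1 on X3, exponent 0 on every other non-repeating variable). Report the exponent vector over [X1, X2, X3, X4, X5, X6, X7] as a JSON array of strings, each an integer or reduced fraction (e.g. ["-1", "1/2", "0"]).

Exponent matrix [L,I,M,T] × [X1,X2,X3,X4,X5,X6,X7]:
  L: [-1  3 -1  0  1  2 -1]
  I: [-1  1 -1 -1  0  1  0]
  M: [ 0 -1  0 -1  0  0  0]
  T: [ 0  1  0  0  1  1 -1]
RREF → pivots at {X1,X2,X4} ⇒ r = 3
Repeat: X1,X2,X4; free: X3,X5,X6,X7
RREF:
  r0: [   1    0    1    0    2    1   -2]
  r1: [   0    1    0    0    1    1   -1]
  r2: [   0    0    0    1   -1   -1    1]
  r3: [   0    0    0    0    0    0    0]
Fix exponent of X3 at 1, X5 at 0, X6 at 0, X7 at 0; solve each RREF row for its pivot's exponent:
  r0: exp(X1) + (1)·1 = 0 ⇒ exp(X1) = -1
  r1: exp(X2) + (0)·1 = 0 ⇒ exp(X2) = 0
  r2: exp(X4) + (0)·1 = 0 ⇒ exp(X4) = 0
Π_1 = X1^-1 · X3

["-1", "0", "1", "0", "0", "0", "0"]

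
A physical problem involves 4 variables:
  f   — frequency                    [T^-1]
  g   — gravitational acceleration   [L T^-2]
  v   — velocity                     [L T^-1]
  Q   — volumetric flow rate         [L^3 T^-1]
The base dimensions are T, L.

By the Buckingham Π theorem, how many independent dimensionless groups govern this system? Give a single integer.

2

Exponent matrix [T,L] × [f,g,v,Q]:
  T: [-1 -2 -1 -1]
  L: [ 0  1  1  3]
Row reduction gives pivot columns f,g; rank = 2
n=4, r=2 ⇒ 2 dimensionless groups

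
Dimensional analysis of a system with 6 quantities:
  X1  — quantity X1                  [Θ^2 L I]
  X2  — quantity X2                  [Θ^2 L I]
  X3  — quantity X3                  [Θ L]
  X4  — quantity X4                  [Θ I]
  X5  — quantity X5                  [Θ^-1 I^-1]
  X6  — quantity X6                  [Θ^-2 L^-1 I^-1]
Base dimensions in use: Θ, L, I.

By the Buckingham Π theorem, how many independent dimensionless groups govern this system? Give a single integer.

4

Dimensional matrix (Θ×L×I by X1×X2×X3×X4×X5×X6):
  Θ: [ 2  2  1  1 -1 -2]
  L: [ 1  1  1  0  0 -1]
  I: [ 1  1  0  1 -1 -1]
Row reduction gives pivot columns X1,X3; rank = 2
n=6, r=2 ⇒ 4 dimensionless groups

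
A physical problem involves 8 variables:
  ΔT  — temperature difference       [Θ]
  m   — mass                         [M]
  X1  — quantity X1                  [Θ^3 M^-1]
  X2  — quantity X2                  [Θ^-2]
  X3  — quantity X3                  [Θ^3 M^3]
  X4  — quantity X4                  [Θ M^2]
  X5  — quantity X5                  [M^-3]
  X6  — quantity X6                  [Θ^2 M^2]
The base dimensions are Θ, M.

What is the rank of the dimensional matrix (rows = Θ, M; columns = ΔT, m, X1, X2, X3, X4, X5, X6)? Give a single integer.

Write exponents as rows Θ,M / cols ΔT,m,X1,X2,X3,X4,X5,X6:
  Θ: [ 1  0  3 -2  3  1  0  2]
  M: [ 0  1 -1  0  3  2 -3  2]
RREF → pivots at {ΔT,m} ⇒ r = 2

2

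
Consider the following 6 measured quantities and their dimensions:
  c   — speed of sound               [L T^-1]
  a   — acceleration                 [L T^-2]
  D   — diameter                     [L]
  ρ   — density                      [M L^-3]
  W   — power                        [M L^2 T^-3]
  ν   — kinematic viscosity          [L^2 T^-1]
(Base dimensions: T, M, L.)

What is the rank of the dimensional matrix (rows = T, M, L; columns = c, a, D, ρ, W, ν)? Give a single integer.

Write exponents as rows T,M,L / cols c,a,D,ρ,W,ν:
  T: [-1 -2  0  0 -3 -1]
  M: [ 0  0  0  1  1  0]
  L: [ 1  1  1 -3  2  2]
Echelon form has 3 nonzero rows (pivots: c,a,ρ)

3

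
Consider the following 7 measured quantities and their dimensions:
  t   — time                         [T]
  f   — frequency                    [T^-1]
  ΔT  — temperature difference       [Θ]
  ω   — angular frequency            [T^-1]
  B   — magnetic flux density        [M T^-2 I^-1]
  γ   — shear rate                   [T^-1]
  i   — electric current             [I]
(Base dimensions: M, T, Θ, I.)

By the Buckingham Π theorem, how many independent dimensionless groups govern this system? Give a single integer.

Exponent matrix [M,T,Θ,I] × [t,f,ΔT,ω,B,γ,i]:
  M: [ 0  0  0  0  1  0  0]
  T: [ 1 -1  0 -1 -2 -1  0]
  Θ: [ 0  0  1  0  0  0  0]
  I: [ 0  0  0  0 -1  0  1]
RREF → pivots at {t,ΔT,B,i} ⇒ r = 4
Π count = n − r = 7 − 4 = 3

3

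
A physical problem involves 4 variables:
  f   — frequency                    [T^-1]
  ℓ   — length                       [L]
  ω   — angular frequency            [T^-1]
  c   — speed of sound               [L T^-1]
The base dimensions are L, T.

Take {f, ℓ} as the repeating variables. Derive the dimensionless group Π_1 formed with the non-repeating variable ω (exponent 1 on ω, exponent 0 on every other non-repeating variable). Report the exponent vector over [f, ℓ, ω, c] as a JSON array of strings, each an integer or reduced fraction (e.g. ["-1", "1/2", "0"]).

["-1", "0", "1", "0"]

Write exponents as rows L,T / cols f,ℓ,ω,c:
  L: [ 0  1  0  1]
  T: [-1  0 -1 -1]
Row reduction gives pivot columns f,ℓ; rank = 2
Pivot set = {f,ℓ}, free = {ω,c}
RREF:
  r0: [   1    0    1    1]
  r1: [   0    1    0    1]
Fix exponent of ω at 1, c at 0; solve each RREF row for its pivot's exponent:
  r0: exp(f) + (1)·1 = 0 ⇒ exp(f) = -1
  r1: exp(ℓ) + (0)·1 = 0 ⇒ exp(ℓ) = 0
Π_1 = f^-1 · ω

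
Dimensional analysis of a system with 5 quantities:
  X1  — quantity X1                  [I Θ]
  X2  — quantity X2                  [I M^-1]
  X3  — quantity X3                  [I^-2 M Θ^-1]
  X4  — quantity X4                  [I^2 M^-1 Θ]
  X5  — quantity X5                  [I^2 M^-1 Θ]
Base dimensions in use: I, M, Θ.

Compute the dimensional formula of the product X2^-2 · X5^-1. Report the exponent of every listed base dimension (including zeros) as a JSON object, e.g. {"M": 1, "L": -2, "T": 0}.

{"I": -4, "M": 3, "Θ": -1}

Exponent matrix [I,M,Θ] × [X1,X2,X3,X4,X5]:
  I: [ 1  1 -2  2  2]
  M: [ 0 -1  1 -1 -1]
  Θ: [ 1  0 -1  1  1]
  [I]: (-2)·1+(-1)·2 = -4
  [M]: (-2)·-1+(-1)·-1 = 3
  [Θ]: (-2)·0+(-1)·1 = -1
⇒ I^-4 M^3 Θ^-1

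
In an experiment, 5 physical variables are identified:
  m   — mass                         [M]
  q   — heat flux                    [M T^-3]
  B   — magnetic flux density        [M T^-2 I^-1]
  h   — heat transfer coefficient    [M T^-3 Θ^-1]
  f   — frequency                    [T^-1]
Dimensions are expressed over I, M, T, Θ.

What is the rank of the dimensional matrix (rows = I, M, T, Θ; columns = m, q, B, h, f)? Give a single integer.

Dimensional matrix (I×M×T×Θ by m×q×B×h×f):
  I: [ 0  0 -1  0  0]
  M: [ 1  1  1  1  0]
  T: [ 0 -3 -2 -3 -1]
  Θ: [ 0  0  0 -1  0]
RREF → pivots at {m,q,B,h} ⇒ r = 4

4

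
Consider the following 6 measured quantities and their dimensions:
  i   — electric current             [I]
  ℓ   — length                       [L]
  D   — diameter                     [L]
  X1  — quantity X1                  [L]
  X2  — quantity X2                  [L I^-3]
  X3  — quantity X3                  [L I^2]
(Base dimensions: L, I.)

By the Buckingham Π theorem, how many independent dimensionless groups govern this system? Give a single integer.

4

Exponent matrix [L,I] × [i,ℓ,D,X1,X2,X3]:
  L: [ 0  1  1  1  1  1]
  I: [ 1  0  0  0 -3  2]
Echelon form has 2 nonzero rows (pivots: i,ℓ)
6 vars − rank 2 = 4 Π groups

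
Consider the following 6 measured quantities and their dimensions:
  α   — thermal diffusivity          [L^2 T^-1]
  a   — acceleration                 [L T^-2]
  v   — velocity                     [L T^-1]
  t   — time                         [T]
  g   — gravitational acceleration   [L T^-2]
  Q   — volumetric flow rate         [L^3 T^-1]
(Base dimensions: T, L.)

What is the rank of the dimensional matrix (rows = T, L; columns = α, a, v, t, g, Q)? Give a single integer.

Exponent matrix [T,L] × [α,a,v,t,g,Q]:
  T: [-1 -2 -1  1 -2 -1]
  L: [ 2  1  1  0  1  3]
Row reduction gives pivot columns α,a; rank = 2

2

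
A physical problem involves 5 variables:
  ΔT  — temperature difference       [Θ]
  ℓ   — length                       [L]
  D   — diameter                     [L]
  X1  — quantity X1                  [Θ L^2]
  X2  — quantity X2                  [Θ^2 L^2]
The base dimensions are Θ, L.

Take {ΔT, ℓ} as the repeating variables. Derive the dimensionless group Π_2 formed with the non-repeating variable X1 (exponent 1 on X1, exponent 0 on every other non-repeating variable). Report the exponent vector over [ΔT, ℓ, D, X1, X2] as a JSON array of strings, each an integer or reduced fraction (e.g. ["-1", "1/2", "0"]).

["-1", "-2", "0", "1", "0"]

Dimensional matrix (Θ×L by ΔT×ℓ×D×X1×X2):
  Θ: [ 1  0  0  1  2]
  L: [ 0  1  1  2  2]
Echelon form has 2 nonzero rows (pivots: ΔT,ℓ)
Repeat: ΔT,ℓ; free: D,X1,X2
RREF:
  r0: [   1    0    0    1    2]
  r1: [   0    1    1    2    2]
Fix exponent of X1 at 1, D at 0, X2 at 0; solve each RREF row for its pivot's exponent:
  r0: exp(ΔT) + (1)·1 = 0 ⇒ exp(ΔT) = -1
  r1: exp(ℓ) + (2)·1 = 0 ⇒ exp(ℓ) = -2
Π_2 = ΔT^-1 · ℓ^-2 · X1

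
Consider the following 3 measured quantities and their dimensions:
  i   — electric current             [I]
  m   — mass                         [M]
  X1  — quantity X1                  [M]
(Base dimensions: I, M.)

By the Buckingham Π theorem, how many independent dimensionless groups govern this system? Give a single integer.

Dimensional matrix (I×M by i×m×X1):
  I: [ 1  0  0]
  M: [ 0  1  1]
RREF → pivots at {i,m} ⇒ r = 2
3 vars − rank 2 = 1 Π group

1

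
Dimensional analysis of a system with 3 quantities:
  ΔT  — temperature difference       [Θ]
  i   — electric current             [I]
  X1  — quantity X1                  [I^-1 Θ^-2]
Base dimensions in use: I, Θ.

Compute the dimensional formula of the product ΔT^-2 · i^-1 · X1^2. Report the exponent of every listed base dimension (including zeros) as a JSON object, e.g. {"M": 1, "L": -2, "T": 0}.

{"I": -3, "Θ": -6}

Write exponents as rows I,Θ / cols ΔT,i,X1:
  I: [ 0  1 -1]
  Θ: [ 1  0 -2]
  [I]: (-2)·0+(-1)·1+(2)·-1 = -3
  [Θ]: (-2)·1+(-1)·0+(2)·-2 = -6
⇒ I^-3 Θ^-6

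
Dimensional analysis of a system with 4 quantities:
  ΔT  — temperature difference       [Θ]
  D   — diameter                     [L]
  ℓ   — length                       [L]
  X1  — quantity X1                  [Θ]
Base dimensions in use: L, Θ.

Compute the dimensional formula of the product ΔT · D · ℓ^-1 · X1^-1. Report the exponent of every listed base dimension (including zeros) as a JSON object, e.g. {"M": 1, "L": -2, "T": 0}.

Write exponents as rows L,Θ / cols ΔT,D,ℓ,X1:
  L: [ 0  1  1  0]
  Θ: [ 1  0  0  1]
  [L]: (1)·0+(1)·1+(-1)·1+(-1)·0 = 0
  [Θ]: (1)·1+(1)·0+(-1)·0+(-1)·1 = 0
⇒ 1 (dimensionless)

{"L": 0, "Θ": 0}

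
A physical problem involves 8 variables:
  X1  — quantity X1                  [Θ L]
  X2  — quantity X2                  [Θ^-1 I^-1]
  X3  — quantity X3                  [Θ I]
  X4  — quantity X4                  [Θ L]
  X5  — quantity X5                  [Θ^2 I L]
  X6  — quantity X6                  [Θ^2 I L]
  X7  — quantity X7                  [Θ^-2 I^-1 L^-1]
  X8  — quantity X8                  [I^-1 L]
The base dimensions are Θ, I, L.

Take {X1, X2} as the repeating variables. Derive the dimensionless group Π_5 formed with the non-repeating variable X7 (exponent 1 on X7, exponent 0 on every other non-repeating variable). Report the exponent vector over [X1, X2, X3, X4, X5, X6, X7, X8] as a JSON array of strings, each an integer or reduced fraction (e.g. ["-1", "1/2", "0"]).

["1", "-1", "0", "0", "0", "0", "1", "0"]

Write exponents as rows Θ,I,L / cols X1,X2,X3,X4,X5,X6,X7,X8:
  Θ: [ 1 -1  1  1  2  2 -2  0]
  I: [ 0 -1  1  0  1  1 -1 -1]
  L: [ 1  0  0  1  1  1 -1  1]
Row reduction gives pivot columns X1,X2; rank = 2
Repeat: X1,X2; free: X3,X4,X5,X6,X7,X8
RREF:
  r0: [   1    0    0    1    1    1   -1    1]
  r1: [   0    1   -1    0   -1   -1    1    1]
  r2: [   0    0    0    0    0    0    0    0]
Fix exponent of X7 at 1, X3 at 0, X4 at 0, X5 at 0, X6 at 0, X8 at 0; solve each RREF row for its pivot's exponent:
  r0: exp(X1) + (-1)·1 = 0 ⇒ exp(X1) = 1
  r1: exp(X2) + (1)·1 = 0 ⇒ exp(X2) = -1
Π_5 = X1 · X2^-1 · X7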